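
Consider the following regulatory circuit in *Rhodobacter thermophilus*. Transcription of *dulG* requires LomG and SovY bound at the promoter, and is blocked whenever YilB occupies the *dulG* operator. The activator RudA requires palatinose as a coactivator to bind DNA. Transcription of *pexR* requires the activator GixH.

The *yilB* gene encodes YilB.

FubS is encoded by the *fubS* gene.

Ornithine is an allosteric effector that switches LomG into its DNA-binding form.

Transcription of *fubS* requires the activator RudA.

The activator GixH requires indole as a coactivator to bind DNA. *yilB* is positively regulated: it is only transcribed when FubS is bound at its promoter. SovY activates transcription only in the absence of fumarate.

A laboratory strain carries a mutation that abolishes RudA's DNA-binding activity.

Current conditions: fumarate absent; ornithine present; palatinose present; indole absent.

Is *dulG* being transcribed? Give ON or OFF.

ON

RudA is non-functional in this strain, so it has no effect.
Required activator RudA is absent, so *fubS* is not transcribed.
So FubS is not produced.
Required activator FubS is absent, so *yilB* is not transcribed.
So YilB is not produced.
Ornithine is present, so LomG is active.
Fumarate is absent, so SovY is active.
No repressor is bound and LomG and SovY are active, so *dulG* is transcribed.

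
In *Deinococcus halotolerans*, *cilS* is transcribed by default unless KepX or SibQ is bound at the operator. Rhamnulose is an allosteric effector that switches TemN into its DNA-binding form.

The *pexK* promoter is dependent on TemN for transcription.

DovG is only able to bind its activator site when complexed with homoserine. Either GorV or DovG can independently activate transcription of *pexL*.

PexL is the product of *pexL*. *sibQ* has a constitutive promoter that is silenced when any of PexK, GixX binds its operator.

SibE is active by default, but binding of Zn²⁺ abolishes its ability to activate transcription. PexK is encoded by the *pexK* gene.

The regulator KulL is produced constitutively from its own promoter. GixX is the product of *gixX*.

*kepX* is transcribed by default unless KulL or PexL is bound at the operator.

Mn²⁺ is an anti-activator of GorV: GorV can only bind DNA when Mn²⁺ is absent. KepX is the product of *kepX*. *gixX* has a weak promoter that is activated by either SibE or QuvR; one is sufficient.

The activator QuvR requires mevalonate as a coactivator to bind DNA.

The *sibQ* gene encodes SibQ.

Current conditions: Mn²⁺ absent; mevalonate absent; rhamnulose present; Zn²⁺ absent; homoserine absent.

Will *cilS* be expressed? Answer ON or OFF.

KulL is produced constitutively and is active.
Mn²⁺ is absent, so GorV is active.
Homoserine is absent, so DovG is inactive.
Activator GorV is present, so *pexL* is transcribed.
So PexL is produced and active.
With repressor KulL bound, *kepX* is not transcribed.
So KepX is not produced.
Rhamnulose is present, so TemN is active.
No repressor is bound and TemN is active, so *pexK* is transcribed.
So PexK is produced and active.
Zn²⁺ is absent, so SibE is active.
Mevalonate is absent, so QuvR is inactive.
Activator SibE is present, so *gixX* is transcribed.
So GixX is produced and active.
With repressor PexK bound, *sibQ* is not transcribed.
So SibQ is not produced.
With no repressor bound, *cilS* is transcribed.

ON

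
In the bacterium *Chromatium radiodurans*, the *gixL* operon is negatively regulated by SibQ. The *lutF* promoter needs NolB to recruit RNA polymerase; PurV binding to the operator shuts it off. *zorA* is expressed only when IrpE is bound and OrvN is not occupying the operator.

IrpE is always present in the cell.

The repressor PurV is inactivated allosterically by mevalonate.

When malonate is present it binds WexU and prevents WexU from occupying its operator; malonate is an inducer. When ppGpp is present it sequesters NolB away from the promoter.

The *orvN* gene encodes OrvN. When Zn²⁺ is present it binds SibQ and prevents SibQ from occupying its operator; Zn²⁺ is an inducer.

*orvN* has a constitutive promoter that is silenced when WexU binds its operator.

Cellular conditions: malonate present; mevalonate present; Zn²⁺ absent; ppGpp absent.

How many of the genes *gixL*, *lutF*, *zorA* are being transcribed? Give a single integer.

1

Zn²⁺ is absent, so SibQ is active.
With repressor SibQ bound, *gixL* is not transcribed.
→ *gixL* is OFF.
ppGpp is absent, so NolB is active.
Mevalonate is present, so PurV is inactive.
No repressor is bound and NolB is active, so *lutF* is transcribed.
→ *lutF* is ON.
Malonate is present, so WexU is inactive.
With no repressor bound, *orvN* is transcribed.
So OrvN is produced and active.
IrpE is produced constitutively and is active.
With repressor OrvN bound, *zorA* is not transcribed.
→ *zorA* is OFF.
1 of the 3 genes is transcribed.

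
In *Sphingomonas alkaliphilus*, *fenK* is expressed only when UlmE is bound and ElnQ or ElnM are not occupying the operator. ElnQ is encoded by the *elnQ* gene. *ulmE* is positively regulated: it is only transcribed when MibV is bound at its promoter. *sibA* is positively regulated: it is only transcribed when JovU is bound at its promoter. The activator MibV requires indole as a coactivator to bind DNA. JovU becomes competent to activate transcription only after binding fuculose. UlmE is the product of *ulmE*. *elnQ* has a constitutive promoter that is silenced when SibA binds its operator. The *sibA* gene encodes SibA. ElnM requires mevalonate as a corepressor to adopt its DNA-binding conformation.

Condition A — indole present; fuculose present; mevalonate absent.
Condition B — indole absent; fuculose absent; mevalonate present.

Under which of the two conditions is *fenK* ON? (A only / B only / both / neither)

A only

Condition A:
Indole is present, so MibV is active.
No repressor is bound and MibV is active, so *ulmE* is transcribed.
So UlmE is produced and active.
Fuculose is present, so JovU is active.
No repressor is bound and JovU is active, so *sibA* is transcribed.
So SibA is produced and active.
With repressor SibA bound, *elnQ* is not transcribed.
So ElnQ is not produced.
Mevalonate is absent, so ElnM is inactive.
No repressor is bound and UlmE is active, so *fenK* is transcribed.
→ *fenK* is ON in A.
Condition B:
Indole is absent, so MibV is inactive.
Required activator MibV is absent, so *ulmE* is not transcribed.
So UlmE is not produced.
Fuculose is absent, so JovU is inactive.
Required activator JovU is absent, so *sibA* is not transcribed.
So SibA is not produced.
With no repressor bound, *elnQ* is transcribed.
So ElnQ is produced and active.
Mevalonate is present, so ElnM is active.
With repressor ElnQ bound, *fenK* is not transcribed.
→ *fenK* is OFF in B.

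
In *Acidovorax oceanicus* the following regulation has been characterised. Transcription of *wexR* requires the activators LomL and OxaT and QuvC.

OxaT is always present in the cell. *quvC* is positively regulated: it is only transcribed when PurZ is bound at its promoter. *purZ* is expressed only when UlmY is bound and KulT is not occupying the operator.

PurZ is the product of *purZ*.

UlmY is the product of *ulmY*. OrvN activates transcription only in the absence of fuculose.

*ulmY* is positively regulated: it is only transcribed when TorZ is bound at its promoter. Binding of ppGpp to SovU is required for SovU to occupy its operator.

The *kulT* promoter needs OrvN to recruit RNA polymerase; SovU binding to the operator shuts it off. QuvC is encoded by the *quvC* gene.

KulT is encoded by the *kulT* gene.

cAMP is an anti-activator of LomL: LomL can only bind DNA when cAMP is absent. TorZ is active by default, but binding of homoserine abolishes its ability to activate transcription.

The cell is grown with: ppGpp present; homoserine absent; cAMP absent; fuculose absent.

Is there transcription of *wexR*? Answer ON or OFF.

cAMP is absent, so LomL is active.
OxaT is produced constitutively and is active.
ppGpp is present, so SovU is active.
Fuculose is absent, so OrvN is active.
With repressor SovU bound, *kulT* is not transcribed.
So KulT is not produced.
Homoserine is absent, so TorZ is active.
No repressor is bound and TorZ is active, so *ulmY* is transcribed.
So UlmY is produced and active.
No repressor is bound and UlmY is active, so *purZ* is transcribed.
So PurZ is produced and active.
No repressor is bound and PurZ is active, so *quvC* is transcribed.
So QuvC is produced and active.
No repressor is bound and LomL and OxaT and QuvC are active, so *wexR* is transcribed.

ON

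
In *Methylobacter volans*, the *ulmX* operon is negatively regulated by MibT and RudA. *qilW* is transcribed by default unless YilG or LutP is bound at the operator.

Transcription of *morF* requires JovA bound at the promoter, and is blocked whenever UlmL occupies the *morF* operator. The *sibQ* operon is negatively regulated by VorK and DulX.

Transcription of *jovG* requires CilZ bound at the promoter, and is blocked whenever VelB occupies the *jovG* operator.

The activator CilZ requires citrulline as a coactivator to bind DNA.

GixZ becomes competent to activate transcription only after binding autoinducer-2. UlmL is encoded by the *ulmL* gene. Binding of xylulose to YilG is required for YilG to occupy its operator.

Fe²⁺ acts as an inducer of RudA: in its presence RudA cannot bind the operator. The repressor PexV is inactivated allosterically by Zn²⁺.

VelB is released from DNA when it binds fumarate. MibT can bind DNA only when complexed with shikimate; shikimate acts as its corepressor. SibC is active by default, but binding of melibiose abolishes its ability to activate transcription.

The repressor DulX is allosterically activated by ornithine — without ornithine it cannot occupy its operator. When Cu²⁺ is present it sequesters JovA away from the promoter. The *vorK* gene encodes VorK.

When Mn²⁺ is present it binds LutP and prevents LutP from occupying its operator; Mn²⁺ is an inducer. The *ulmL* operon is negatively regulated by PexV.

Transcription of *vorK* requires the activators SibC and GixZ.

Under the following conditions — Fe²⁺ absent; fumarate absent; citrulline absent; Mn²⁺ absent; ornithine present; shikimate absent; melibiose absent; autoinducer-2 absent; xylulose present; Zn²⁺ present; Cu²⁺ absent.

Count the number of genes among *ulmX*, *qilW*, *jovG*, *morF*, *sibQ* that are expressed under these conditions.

Shikimate is absent, so MibT is inactive.
Fe²⁺ is absent, so RudA is active.
With repressor RudA bound, *ulmX* is not transcribed.
→ *ulmX* is OFF.
Xylulose is present, so YilG is active.
Mn²⁺ is absent, so LutP is active.
With repressor YilG bound, *qilW* is not transcribed.
→ *qilW* is OFF.
Citrulline is absent, so CilZ is inactive.
Fumarate is absent, so VelB is active.
With repressor VelB bound, *jovG* is not transcribed.
→ *jovG* is OFF.
Zn²⁺ is present, so PexV is inactive.
With no repressor bound, *ulmL* is transcribed.
So UlmL is produced and active.
Cu²⁺ is absent, so JovA is active.
With repressor UlmL bound, *morF* is not transcribed.
→ *morF* is OFF.
Melibiose is absent, so SibC is active.
Autoinducer-2 is absent, so GixZ is inactive.
Required activator GixZ is absent, so *vorK* is not transcribed.
So VorK is not produced.
Ornithine is present, so DulX is active.
With repressor DulX bound, *sibQ* is not transcribed.
→ *sibQ* is OFF.
0 of the 5 genes are transcribed.

0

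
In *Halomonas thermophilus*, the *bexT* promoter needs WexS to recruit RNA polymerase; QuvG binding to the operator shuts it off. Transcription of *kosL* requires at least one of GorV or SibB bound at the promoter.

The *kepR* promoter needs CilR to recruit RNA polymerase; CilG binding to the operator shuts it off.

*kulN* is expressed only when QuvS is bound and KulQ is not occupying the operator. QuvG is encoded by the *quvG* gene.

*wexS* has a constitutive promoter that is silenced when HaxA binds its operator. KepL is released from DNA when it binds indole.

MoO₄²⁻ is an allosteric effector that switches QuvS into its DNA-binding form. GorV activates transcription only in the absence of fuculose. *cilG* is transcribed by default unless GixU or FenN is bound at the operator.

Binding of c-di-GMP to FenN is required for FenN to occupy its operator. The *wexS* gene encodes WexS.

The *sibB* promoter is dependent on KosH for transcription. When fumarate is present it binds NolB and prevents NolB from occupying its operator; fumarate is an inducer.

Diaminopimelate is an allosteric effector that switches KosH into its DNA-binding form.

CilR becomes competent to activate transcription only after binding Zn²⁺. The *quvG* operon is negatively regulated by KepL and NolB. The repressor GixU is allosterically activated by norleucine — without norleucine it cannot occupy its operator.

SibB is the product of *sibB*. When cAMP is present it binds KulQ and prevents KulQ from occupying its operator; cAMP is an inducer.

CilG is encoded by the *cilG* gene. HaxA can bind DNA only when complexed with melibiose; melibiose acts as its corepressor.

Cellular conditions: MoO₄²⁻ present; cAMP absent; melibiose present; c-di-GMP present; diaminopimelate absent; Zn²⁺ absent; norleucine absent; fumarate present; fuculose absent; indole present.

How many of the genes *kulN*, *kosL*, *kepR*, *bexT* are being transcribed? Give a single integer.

1

MoO₄²⁻ is present, so QuvS is active.
cAMP is absent, so KulQ is active.
With repressor KulQ bound, *kulN* is not transcribed.
→ *kulN* is OFF.
Fuculose is absent, so GorV is active.
Diaminopimelate is absent, so KosH is inactive.
Required activator KosH is absent, so *sibB* is not transcribed.
So SibB is not produced.
Activator GorV is present, so *kosL* is transcribed.
→ *kosL* is ON.
Zn²⁺ is absent, so CilR is inactive.
Norleucine is absent, so GixU is inactive.
c-di-GMP is present, so FenN is active.
With repressor FenN bound, *cilG* is not transcribed.
So CilG is not produced.
Required activator CilR is absent, so *kepR* is not transcribed.
→ *kepR* is OFF.
Indole is present, so KepL is inactive.
Fumarate is present, so NolB is inactive.
With no repressor bound, *quvG* is transcribed.
So QuvG is produced and active.
Melibiose is present, so HaxA is active.
With repressor HaxA bound, *wexS* is not transcribed.
So WexS is not produced.
With repressor QuvG bound, *bexT* is not transcribed.
→ *bexT* is OFF.
1 of the 4 genes is transcribed.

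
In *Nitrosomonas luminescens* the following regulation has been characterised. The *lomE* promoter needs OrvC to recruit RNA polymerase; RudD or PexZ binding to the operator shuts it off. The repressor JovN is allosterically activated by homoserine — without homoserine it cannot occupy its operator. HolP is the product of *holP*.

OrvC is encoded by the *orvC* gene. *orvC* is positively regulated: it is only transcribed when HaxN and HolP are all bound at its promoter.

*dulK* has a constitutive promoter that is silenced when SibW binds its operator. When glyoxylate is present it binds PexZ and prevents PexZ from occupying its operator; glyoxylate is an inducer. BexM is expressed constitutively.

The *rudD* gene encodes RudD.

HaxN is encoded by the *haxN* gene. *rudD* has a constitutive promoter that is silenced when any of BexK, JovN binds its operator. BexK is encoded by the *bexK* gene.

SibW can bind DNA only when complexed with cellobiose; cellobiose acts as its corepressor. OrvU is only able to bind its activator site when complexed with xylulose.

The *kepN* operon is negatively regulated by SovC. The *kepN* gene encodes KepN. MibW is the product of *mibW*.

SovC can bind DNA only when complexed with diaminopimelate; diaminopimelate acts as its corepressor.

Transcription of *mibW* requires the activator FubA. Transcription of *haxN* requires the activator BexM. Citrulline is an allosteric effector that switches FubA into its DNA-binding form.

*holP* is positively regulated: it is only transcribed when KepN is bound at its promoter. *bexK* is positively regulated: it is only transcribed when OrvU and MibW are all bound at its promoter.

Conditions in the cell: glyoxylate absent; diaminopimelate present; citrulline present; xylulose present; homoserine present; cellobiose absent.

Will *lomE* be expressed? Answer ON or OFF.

OFF

BexM is produced constitutively and is active.
No repressor is bound and BexM is active, so *haxN* is transcribed.
So HaxN is produced and active.
Diaminopimelate is present, so SovC is active.
With repressor SovC bound, *kepN* is not transcribed.
So KepN is not produced.
Required activator KepN is absent, so *holP* is not transcribed.
So HolP is not produced.
Required activator HolP is absent, so *orvC* is not transcribed.
So OrvC is not produced.
Xylulose is present, so OrvU is active.
Citrulline is present, so FubA is active.
No repressor is bound and FubA is active, so *mibW* is transcribed.
So MibW is produced and active.
No repressor is bound and OrvU and MibW are active, so *bexK* is transcribed.
So BexK is produced and active.
Homoserine is present, so JovN is active.
With repressor BexK bound, *rudD* is not transcribed.
So RudD is not produced.
Glyoxylate is absent, so PexZ is active.
With repressor PexZ bound, *lomE* is not transcribed.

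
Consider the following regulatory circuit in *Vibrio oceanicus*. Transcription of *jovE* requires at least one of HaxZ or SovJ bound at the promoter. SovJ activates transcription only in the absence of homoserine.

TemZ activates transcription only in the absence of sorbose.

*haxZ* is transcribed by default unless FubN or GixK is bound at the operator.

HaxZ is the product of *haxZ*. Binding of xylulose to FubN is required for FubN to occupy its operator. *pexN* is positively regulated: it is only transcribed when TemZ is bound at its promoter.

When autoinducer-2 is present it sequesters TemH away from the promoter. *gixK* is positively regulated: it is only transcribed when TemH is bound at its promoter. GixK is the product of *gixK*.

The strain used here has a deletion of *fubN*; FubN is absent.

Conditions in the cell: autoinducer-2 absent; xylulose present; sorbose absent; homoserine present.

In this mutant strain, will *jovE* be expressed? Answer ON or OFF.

OFF

FubN is non-functional in this strain, so it has no effect.
Autoinducer-2 is absent, so TemH is active.
No repressor is bound and TemH is active, so *gixK* is transcribed.
So GixK is produced and active.
With repressor GixK bound, *haxZ* is not transcribed.
So HaxZ is not produced.
Homoserine is present, so SovJ is inactive.
No activator is available at the *jovE* promoter, so *jovE* is not transcribed.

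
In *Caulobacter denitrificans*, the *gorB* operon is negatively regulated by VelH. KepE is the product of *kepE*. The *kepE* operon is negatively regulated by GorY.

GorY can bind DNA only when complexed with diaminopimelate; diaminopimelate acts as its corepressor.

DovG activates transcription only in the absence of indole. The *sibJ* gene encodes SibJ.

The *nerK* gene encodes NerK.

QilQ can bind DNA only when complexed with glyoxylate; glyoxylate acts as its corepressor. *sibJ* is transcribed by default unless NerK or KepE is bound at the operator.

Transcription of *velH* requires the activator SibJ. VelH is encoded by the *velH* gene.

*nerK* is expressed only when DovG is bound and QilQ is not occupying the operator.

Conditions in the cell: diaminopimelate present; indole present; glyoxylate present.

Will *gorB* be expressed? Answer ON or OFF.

Indole is present, so DovG is inactive.
Glyoxylate is present, so QilQ is active.
With repressor QilQ bound, *nerK* is not transcribed.
So NerK is not produced.
Diaminopimelate is present, so GorY is active.
With repressor GorY bound, *kepE* is not transcribed.
So KepE is not produced.
With no repressor bound, *sibJ* is transcribed.
So SibJ is produced and active.
No repressor is bound and SibJ is active, so *velH* is transcribed.
So VelH is produced and active.
With repressor VelH bound, *gorB* is not transcribed.

OFF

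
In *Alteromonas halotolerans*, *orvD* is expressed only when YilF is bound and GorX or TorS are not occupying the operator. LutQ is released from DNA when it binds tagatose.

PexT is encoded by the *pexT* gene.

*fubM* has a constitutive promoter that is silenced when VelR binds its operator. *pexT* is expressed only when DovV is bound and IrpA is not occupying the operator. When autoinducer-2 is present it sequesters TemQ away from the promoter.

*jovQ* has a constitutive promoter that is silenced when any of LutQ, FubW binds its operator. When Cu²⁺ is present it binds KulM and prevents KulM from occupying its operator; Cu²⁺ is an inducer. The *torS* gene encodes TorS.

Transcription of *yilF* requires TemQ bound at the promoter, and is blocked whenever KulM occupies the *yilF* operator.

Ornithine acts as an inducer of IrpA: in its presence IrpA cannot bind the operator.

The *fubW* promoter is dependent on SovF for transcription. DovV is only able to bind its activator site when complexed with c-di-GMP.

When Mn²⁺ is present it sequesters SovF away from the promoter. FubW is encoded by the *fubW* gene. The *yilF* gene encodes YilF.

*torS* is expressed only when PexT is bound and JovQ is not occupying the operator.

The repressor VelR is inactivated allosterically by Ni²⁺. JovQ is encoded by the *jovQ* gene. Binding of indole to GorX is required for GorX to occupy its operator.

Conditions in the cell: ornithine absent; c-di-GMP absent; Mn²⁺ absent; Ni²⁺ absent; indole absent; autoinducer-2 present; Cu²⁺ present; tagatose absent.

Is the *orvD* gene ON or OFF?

OFF

Indole is absent, so GorX is inactive.
Cu²⁺ is present, so KulM is inactive.
Autoinducer-2 is present, so TemQ is inactive.
Required activator TemQ is absent, so *yilF* is not transcribed.
So YilF is not produced.
c-di-GMP is absent, so DovV is inactive.
Ornithine is absent, so IrpA is active.
With repressor IrpA bound, *pexT* is not transcribed.
So PexT is not produced.
Tagatose is absent, so LutQ is active.
Mn²⁺ is absent, so SovF is active.
No repressor is bound and SovF is active, so *fubW* is transcribed.
So FubW is produced and active.
With repressor LutQ bound, *jovQ* is not transcribed.
So JovQ is not produced.
Required activator PexT is absent, so *torS* is not transcribed.
So TorS is not produced.
Required activator YilF is absent, so *orvD* is not transcribed.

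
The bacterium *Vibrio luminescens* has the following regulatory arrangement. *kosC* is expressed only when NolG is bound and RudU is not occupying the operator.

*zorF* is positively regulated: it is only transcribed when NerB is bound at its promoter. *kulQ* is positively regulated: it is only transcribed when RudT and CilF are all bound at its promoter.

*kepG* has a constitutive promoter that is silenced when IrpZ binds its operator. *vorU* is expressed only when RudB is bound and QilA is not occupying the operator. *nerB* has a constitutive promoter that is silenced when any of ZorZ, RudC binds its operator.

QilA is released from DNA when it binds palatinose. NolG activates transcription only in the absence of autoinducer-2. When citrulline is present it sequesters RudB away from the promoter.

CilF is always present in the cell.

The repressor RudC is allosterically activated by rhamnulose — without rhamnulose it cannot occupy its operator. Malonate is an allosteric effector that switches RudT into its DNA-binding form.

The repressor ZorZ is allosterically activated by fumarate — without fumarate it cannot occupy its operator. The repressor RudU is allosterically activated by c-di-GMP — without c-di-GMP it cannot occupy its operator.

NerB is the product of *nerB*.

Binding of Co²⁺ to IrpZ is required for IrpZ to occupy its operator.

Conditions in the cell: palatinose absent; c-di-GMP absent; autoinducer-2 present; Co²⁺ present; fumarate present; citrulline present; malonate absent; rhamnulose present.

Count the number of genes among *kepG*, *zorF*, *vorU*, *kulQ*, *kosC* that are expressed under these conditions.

0

Co²⁺ is present, so IrpZ is active.
With repressor IrpZ bound, *kepG* is not transcribed.
→ *kepG* is OFF.
Fumarate is present, so ZorZ is active.
Rhamnulose is present, so RudC is active.
With repressor ZorZ bound, *nerB* is not transcribed.
So NerB is not produced.
Required activator NerB is absent, so *zorF* is not transcribed.
→ *zorF* is OFF.
Palatinose is absent, so QilA is active.
Citrulline is present, so RudB is inactive.
With repressor QilA bound, *vorU* is not transcribed.
→ *vorU* is OFF.
Malonate is absent, so RudT is inactive.
CilF is produced constitutively and is active.
Required activator RudT is absent, so *kulQ* is not transcribed.
→ *kulQ* is OFF.
c-di-GMP is absent, so RudU is inactive.
Autoinducer-2 is present, so NolG is inactive.
Required activator NolG is absent, so *kosC* is not transcribed.
→ *kosC* is OFF.
0 of the 5 genes are transcribed.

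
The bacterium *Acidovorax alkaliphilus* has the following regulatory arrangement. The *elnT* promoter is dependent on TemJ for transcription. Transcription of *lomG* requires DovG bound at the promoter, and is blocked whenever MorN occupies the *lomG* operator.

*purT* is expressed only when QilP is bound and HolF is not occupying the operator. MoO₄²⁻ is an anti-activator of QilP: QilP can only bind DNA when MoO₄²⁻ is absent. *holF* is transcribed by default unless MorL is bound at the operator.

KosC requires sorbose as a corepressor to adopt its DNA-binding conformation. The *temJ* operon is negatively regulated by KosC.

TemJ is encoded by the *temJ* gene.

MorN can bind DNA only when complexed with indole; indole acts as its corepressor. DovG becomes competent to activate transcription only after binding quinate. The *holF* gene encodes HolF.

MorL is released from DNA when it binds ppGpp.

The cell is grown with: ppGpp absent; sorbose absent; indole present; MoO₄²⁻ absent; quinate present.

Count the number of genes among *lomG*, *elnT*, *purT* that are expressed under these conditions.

2

Indole is present, so MorN is active.
Quinate is present, so DovG is active.
With repressor MorN bound, *lomG* is not transcribed.
→ *lomG* is OFF.
Sorbose is absent, so KosC is inactive.
With no repressor bound, *temJ* is transcribed.
So TemJ is produced and active.
No repressor is bound and TemJ is active, so *elnT* is transcribed.
→ *elnT* is ON.
MoO₄²⁻ is absent, so QilP is active.
ppGpp is absent, so MorL is active.
With repressor MorL bound, *holF* is not transcribed.
So HolF is not produced.
No repressor is bound and QilP is active, so *purT* is transcribed.
→ *purT* is ON.
2 of the 3 genes are transcribed.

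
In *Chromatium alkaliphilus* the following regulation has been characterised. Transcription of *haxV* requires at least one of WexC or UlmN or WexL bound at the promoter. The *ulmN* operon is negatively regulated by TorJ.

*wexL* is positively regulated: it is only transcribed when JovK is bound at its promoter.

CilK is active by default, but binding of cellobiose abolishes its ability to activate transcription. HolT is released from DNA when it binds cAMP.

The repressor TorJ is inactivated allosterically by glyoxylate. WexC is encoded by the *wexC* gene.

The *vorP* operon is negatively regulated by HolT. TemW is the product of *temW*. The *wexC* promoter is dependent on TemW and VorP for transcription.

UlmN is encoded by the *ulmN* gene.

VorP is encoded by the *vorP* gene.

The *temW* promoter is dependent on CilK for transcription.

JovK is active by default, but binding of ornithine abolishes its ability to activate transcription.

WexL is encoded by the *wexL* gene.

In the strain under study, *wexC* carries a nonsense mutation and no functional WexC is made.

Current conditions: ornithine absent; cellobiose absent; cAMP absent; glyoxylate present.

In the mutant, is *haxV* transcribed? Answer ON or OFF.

WexC is non-functional in this strain, so it has no effect.
Glyoxylate is present, so TorJ is inactive.
With no repressor bound, *ulmN* is transcribed.
So UlmN is produced and active.
Ornithine is absent, so JovK is active.
No repressor is bound and JovK is active, so *wexL* is transcribed.
So WexL is produced and active.
Activator UlmN is present, so *haxV* is transcribed.

ON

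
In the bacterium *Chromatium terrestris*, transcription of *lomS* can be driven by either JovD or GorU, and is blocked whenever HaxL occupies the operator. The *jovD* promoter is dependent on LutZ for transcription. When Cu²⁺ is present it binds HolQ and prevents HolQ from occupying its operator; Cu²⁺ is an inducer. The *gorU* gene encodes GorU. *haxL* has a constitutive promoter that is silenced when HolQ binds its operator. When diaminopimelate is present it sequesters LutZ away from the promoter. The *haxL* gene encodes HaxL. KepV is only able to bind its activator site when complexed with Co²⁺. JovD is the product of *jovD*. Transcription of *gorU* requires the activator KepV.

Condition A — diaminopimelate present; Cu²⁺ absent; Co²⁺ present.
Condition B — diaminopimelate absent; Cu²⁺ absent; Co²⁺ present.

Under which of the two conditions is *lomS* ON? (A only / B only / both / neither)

Condition A:
Diaminopimelate is present, so LutZ is inactive.
Required activator LutZ is absent, so *jovD* is not transcribed.
So JovD is not produced.
Cu²⁺ is absent, so HolQ is active.
With repressor HolQ bound, *haxL* is not transcribed.
So HaxL is not produced.
Co²⁺ is present, so KepV is active.
No repressor is bound and KepV is active, so *gorU* is transcribed.
So GorU is produced and active.
Activator GorU is present, so *lomS* is transcribed.
→ *lomS* is ON in A.
Condition B:
Diaminopimelate is absent, so LutZ is active.
No repressor is bound and LutZ is active, so *jovD* is transcribed.
So JovD is produced and active.
Cu²⁺ is absent, so HolQ is active.
With repressor HolQ bound, *haxL* is not transcribed.
So HaxL is not produced.
Co²⁺ is present, so KepV is active.
No repressor is bound and KepV is active, so *gorU* is transcribed.
So GorU is produced and active.
Activator JovD is present, so *lomS* is transcribed.
→ *lomS* is ON in B.

both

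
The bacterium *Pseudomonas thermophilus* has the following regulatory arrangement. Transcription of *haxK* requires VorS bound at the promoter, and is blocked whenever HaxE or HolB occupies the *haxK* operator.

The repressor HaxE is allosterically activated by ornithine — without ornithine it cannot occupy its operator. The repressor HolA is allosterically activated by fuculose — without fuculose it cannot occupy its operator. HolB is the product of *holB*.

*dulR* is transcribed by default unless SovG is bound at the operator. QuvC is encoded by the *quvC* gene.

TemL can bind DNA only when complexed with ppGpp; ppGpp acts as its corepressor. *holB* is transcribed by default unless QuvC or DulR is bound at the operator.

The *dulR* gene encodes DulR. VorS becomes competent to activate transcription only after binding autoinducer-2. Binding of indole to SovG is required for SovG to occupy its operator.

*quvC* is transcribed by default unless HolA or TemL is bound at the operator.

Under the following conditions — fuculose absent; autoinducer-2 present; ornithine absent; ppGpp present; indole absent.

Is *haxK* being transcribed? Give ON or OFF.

ON

Ornithine is absent, so HaxE is inactive.
Autoinducer-2 is present, so VorS is active.
Fuculose is absent, so HolA is inactive.
ppGpp is present, so TemL is active.
With repressor TemL bound, *quvC* is not transcribed.
So QuvC is not produced.
Indole is absent, so SovG is inactive.
With no repressor bound, *dulR* is transcribed.
So DulR is produced and active.
With repressor DulR bound, *holB* is not transcribed.
So HolB is not produced.
No repressor is bound and VorS is active, so *haxK* is transcribed.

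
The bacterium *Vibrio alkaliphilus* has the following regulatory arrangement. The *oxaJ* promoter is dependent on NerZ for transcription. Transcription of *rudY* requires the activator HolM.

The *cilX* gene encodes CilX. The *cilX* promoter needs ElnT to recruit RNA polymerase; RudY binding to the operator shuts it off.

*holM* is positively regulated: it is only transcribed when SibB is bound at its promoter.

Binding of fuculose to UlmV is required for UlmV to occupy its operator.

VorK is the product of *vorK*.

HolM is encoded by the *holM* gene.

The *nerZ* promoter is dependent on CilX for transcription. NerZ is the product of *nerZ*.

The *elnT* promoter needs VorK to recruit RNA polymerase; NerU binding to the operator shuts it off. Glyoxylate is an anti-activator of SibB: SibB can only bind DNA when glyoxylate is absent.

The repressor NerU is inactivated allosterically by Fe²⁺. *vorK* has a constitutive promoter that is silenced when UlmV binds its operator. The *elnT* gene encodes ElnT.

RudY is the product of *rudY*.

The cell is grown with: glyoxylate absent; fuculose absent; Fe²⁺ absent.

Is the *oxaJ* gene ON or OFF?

Fuculose is absent, so UlmV is inactive.
With no repressor bound, *vorK* is transcribed.
So VorK is produced and active.
Fe²⁺ is absent, so NerU is active.
With repressor NerU bound, *elnT* is not transcribed.
So ElnT is not produced.
Glyoxylate is absent, so SibB is active.
No repressor is bound and SibB is active, so *holM* is transcribed.
So HolM is produced and active.
No repressor is bound and HolM is active, so *rudY* is transcribed.
So RudY is produced and active.
With repressor RudY bound, *cilX* is not transcribed.
So CilX is not produced.
Required activator CilX is absent, so *nerZ* is not transcribed.
So NerZ is not produced.
Required activator NerZ is absent, so *oxaJ* is not transcribed.

OFF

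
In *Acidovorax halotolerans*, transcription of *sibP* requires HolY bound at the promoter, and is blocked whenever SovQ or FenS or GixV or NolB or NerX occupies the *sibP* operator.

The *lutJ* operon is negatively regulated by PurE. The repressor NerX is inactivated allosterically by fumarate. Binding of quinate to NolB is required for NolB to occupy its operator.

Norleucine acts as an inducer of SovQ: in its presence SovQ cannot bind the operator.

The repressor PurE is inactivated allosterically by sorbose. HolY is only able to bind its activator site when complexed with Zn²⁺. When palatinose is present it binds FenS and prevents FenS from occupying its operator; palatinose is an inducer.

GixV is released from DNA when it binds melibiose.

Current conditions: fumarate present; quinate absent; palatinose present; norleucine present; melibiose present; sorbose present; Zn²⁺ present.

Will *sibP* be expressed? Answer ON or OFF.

Norleucine is present, so SovQ is inactive.
Zn²⁺ is present, so HolY is active.
Palatinose is present, so FenS is inactive.
Melibiose is present, so GixV is inactive.
Quinate is absent, so NolB is inactive.
Fumarate is present, so NerX is inactive.
No repressor is bound and HolY is active, so *sibP* is transcribed.

ON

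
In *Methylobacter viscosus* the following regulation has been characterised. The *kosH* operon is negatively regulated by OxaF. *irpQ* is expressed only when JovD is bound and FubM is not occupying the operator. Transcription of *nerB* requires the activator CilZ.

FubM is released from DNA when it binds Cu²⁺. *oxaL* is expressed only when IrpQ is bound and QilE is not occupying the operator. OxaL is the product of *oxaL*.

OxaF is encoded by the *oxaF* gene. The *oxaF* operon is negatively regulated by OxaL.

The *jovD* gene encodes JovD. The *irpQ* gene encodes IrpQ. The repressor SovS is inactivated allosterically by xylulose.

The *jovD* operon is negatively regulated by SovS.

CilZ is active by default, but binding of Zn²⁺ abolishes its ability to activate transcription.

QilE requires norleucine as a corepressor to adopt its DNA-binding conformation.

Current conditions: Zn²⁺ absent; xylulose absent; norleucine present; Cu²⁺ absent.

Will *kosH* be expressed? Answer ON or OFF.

OFF

Xylulose is absent, so SovS is active.
With repressor SovS bound, *jovD* is not transcribed.
So JovD is not produced.
Cu²⁺ is absent, so FubM is active.
With repressor FubM bound, *irpQ* is not transcribed.
So IrpQ is not produced.
Norleucine is present, so QilE is active.
With repressor QilE bound, *oxaL* is not transcribed.
So OxaL is not produced.
With no repressor bound, *oxaF* is transcribed.
So OxaF is produced and active.
With repressor OxaF bound, *kosH* is not transcribed.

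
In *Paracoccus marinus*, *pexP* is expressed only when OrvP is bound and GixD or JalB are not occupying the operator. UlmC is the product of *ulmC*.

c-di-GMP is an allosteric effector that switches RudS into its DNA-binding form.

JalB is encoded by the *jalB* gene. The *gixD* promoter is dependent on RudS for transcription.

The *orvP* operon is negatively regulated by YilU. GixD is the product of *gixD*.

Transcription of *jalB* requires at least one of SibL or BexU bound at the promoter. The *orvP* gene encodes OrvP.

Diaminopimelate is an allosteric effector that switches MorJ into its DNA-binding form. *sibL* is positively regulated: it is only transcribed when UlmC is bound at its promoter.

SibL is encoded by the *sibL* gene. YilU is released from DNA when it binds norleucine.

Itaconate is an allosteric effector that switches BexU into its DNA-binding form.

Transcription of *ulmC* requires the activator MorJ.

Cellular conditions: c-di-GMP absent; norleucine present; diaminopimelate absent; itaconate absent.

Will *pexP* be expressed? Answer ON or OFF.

ON

Norleucine is present, so YilU is inactive.
With no repressor bound, *orvP* is transcribed.
So OrvP is produced and active.
c-di-GMP is absent, so RudS is inactive.
Required activator RudS is absent, so *gixD* is not transcribed.
So GixD is not produced.
Diaminopimelate is absent, so MorJ is inactive.
Required activator MorJ is absent, so *ulmC* is not transcribed.
So UlmC is not produced.
Required activator UlmC is absent, so *sibL* is not transcribed.
So SibL is not produced.
Itaconate is absent, so BexU is inactive.
No activator is available at the *jalB* promoter, so *jalB* is not transcribed.
So JalB is not produced.
No repressor is bound and OrvP is active, so *pexP* is transcribed.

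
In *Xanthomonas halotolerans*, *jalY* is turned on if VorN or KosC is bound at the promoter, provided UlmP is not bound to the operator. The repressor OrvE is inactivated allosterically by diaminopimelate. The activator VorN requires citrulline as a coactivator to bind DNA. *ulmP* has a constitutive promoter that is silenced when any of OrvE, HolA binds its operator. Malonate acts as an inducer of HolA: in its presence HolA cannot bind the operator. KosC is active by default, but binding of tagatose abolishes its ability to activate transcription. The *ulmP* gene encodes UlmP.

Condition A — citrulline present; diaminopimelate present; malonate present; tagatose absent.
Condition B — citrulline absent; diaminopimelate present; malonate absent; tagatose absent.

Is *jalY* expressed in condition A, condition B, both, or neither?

B only

Condition A:
Citrulline is present, so VorN is active.
Diaminopimelate is present, so OrvE is inactive.
Malonate is present, so HolA is inactive.
With no repressor bound, *ulmP* is transcribed.
So UlmP is produced and active.
Tagatose is absent, so KosC is active.
With repressor UlmP bound, *jalY* is not transcribed.
→ *jalY* is OFF in A.
Condition B:
Citrulline is absent, so VorN is inactive.
Diaminopimelate is present, so OrvE is inactive.
Malonate is absent, so HolA is active.
With repressor HolA bound, *ulmP* is not transcribed.
So UlmP is not produced.
Tagatose is absent, so KosC is active.
Activator KosC is present, so *jalY* is transcribed.
→ *jalY* is ON in B.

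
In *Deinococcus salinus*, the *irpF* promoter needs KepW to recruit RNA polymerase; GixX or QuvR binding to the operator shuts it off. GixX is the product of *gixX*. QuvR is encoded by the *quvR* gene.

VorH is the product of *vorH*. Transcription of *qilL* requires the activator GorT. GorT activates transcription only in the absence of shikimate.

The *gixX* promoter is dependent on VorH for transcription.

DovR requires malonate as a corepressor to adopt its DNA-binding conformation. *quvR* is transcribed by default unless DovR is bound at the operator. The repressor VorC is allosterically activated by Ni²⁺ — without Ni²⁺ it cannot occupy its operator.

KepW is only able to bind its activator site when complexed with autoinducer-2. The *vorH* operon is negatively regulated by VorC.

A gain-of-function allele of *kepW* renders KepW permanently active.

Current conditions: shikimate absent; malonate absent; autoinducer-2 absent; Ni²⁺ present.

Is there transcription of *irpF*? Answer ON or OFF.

OFF

KepW is constitutively active in this strain.
Ni²⁺ is present, so VorC is active.
With repressor VorC bound, *vorH* is not transcribed.
So VorH is not produced.
Required activator VorH is absent, so *gixX* is not transcribed.
So GixX is not produced.
Malonate is absent, so DovR is inactive.
With no repressor bound, *quvR* is transcribed.
So QuvR is produced and active.
With repressor QuvR bound, *irpF* is not transcribed.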